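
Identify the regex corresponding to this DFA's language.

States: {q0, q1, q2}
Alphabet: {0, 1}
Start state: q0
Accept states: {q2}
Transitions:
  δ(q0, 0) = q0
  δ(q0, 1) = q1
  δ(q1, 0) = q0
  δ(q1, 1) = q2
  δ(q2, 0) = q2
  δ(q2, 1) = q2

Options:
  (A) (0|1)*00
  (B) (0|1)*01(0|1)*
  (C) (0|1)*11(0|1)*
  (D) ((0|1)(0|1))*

Check each option against the DFA on short strings; one disagreement eliminates an option:
  (A) (0|1)*00: on '00' the DFA goes q0 → q0 → q0 and rejects (q0 ∉ Accept), but the regex matches it → eliminate
  (B) (0|1)*01(0|1)*: on '01' the DFA goes q0 → q0 → q1 and rejects (q1 ∉ Accept), but the regex matches it → eliminate
  (C) (0|1)*11(0|1)*: agrees with the DFA on every string of length ≤ 6
  (D) ((0|1)(0|1))*: on ε the DFA stays in q0 and rejects (q0 ∉ Accept), but the regex matches it → eliminate
Only (C) is consistent with the DFA.
(C) (0|1)*11(0|1)*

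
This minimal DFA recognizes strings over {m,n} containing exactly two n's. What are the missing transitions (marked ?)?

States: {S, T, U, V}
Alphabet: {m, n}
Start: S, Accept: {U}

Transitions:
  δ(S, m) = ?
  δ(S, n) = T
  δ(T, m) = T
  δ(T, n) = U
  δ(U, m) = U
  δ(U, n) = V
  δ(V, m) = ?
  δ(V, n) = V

From the language and accept set, identify what each state tracks — S: zero n's; T: one n; U: two n's; V: ≥ three n's (dead).
Each missing δ(q, a) is the state matching the new tracked value after reading a.
δ(S, m) = S; δ(V, m) = V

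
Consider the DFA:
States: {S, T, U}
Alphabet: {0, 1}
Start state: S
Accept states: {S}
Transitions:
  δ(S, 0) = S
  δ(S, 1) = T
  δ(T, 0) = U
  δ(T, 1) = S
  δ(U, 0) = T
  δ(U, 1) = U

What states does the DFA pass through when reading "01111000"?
read '0': S → S
  read '1': S → T
  read '1': T → S
  read '1': S → T
  read '1': T → S
  read '0': S → S
  read '0': S → S
  read '0': S → S
S -> S -> T -> S -> T -> S -> S -> S -> S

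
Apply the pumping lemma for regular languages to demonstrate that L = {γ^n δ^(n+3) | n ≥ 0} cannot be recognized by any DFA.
Assume L is regular with pumping length p. Idea: pumping the γ-block breaks the fixed offset of 3.
Choose s = γ^p δ^(p+3) ∈ L. By the pumping lemma, s = xyz with |xy| ≤ p, |y| > 0, so y = γ^k with k ≥ 1. Then xy²z = γ^(p+k) δ^(p+3). For this to be in L we would need p+3 = (p+k)+3, i.e. k = 0, contradicting k ≥ 1. So xy²z ∉ L.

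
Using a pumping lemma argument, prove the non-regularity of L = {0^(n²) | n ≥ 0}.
Assume L is regular with pumping length p. Idea: pumping adds a fixed amount, but gaps between consecutive squares grow.
Choose s = 0^(p²) (length p² ≥ p). By the pumping lemma, s = xyz with |xy| ≤ p, |y| > 0, so |y| = k with 1 ≤ k ≤ p. Then |xy²z| = p²+k. Since p² < p²+k ≤ p²+p < (p+1)², the length p²+k lies strictly between consecutive squares, so it is not a perfect square and xy²z ∉ L.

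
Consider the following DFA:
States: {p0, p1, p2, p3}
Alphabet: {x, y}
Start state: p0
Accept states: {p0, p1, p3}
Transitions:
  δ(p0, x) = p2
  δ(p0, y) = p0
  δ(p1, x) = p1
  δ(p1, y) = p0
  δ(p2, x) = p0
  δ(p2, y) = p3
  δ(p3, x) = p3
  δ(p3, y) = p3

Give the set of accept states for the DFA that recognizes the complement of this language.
Complement accept states = All states \ Original accept states
= {p0, p1, p2, p3} \ {p0, p1, p3}
{p2}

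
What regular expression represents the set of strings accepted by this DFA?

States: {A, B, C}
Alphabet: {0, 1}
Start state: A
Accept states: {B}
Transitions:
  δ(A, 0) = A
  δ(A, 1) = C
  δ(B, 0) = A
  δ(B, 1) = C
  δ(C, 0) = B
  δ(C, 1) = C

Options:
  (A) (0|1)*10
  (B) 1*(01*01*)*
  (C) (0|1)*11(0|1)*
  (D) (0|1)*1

Check each option against the DFA on short strings; one disagreement eliminates an option:
  (A) (0|1)*10: agrees with the DFA on every string of length ≤ 6
  (B) 1*(01*01*)*: on ε the DFA stays in A and rejects (A ∉ Accept), but the regex matches it → eliminate
  (C) (0|1)*11(0|1)*: on '10' the DFA goes A → C → B and accepts (B ∈ Accept), but the regex does not match it → eliminate
  (D) (0|1)*1: on '1' the DFA goes A → C and rejects (C ∉ Accept), but the regex matches it → eliminate
Only (A) is consistent with the DFA.
(A) (0|1)*10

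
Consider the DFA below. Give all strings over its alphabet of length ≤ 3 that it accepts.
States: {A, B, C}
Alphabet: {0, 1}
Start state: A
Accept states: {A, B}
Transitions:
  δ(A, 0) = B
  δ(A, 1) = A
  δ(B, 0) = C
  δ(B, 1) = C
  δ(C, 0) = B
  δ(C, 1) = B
ε, 0, 1, 10, 11, 000, 001, 010, 011, 110, 111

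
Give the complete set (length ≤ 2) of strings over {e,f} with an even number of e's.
ε, f, ee, ff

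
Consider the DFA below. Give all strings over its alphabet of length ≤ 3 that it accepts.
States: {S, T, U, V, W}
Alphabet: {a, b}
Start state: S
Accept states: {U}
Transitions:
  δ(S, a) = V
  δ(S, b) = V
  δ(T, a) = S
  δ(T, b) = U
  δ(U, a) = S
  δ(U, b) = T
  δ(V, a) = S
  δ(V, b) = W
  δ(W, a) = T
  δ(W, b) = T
None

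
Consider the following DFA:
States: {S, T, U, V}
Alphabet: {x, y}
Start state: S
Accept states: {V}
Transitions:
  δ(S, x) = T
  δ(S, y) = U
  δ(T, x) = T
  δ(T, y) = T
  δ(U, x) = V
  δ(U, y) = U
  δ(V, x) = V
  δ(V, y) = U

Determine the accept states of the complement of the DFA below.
Complement accept states = All states \ Original accept states
= {S, T, U, V} \ {V}
{S, T, U}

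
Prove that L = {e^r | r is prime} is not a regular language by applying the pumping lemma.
Assume L is regular with pumping length p. Idea: pumping by a suitable count produces a composite length.
Let q be a prime with q ≥ p and choose s = e^q ∈ L. By the pumping lemma, s = xyz with |xy| ≤ p, |y| = k ≥ 1. Take i = q+1: |xy^(q+1)z| = q + q·k = q(1+k). Since q ≥ 2 and 1+k ≥ 2, q(1+k) is composite, so xy^(q+1)z ∉ L.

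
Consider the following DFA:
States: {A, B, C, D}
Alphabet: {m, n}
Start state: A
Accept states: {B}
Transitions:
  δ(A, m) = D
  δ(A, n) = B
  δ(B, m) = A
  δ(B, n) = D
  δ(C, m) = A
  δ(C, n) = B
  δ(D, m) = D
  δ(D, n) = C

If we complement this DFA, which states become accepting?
Complement accept states = All states \ Original accept states
= {A, B, C, D} \ {B}
{A, C, D}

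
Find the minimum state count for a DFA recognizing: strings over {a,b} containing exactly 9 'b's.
By Myhill–Nerode, count the distinguishable equivalence classes: 11 classes — having seen 0, 1, …, 9, or >9 copies of 'b'; the count-9 class is the only accepting one and >9 is dead.
11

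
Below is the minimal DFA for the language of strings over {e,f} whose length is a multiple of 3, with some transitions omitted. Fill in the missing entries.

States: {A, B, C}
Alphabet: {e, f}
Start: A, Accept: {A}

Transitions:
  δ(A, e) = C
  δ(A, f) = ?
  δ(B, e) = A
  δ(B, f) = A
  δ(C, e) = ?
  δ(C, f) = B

From the language and accept set, identify what each state tracks — A: length ≡ 0 (mod 3); B: length ≡ 2 (mod 3); C: length ≡ 1 (mod 3).
Each missing δ(q, a) is the state matching the new tracked value after reading a.
δ(A, f) = C; δ(C, e) = B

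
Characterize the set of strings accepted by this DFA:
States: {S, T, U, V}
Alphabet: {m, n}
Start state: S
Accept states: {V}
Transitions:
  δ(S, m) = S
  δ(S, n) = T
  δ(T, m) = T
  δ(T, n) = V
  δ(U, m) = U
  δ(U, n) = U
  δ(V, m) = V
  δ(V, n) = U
Testing a few strings:
  'nm' → reject
  'nnmn' → reject
  'mn' → reject
  'nmnn' → reject
State roles: S=zero n's; T=one n; U=≥ three n's (dead); V=two n's
All strings over {m,n} containing exactly two n's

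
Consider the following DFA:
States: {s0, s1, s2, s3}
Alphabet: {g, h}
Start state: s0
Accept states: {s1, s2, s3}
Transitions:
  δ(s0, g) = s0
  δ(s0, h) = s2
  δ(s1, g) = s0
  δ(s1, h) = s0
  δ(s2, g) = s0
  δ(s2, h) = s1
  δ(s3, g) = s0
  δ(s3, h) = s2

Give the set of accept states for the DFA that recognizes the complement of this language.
Complement accept states = All states \ Original accept states
= {s0, s1, s2, s3} \ {s1, s2, s3}
{s0}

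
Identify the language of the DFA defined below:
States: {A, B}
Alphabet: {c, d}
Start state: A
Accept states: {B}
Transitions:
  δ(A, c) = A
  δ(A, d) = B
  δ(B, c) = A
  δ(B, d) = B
Testing a few strings:
  'd' → accept
  'cc' → reject
  'c' → reject
  'dd' → accept
State roles: A=last symbol not d; B=last symbol is d
All strings over {c,d} ending with d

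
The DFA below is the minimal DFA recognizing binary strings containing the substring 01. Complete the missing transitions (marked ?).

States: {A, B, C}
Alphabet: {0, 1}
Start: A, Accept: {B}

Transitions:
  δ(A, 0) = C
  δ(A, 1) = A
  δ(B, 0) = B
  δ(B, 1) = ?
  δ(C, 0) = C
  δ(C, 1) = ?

From the language and accept set, identify what each state tracks — A: no 0 seen yet; B: substring 01 seen; C: seen a 0, waiting for 1.
Each missing δ(q, a) is the state matching the new tracked value after reading a.
δ(B, 1) = B; δ(C, 1) = B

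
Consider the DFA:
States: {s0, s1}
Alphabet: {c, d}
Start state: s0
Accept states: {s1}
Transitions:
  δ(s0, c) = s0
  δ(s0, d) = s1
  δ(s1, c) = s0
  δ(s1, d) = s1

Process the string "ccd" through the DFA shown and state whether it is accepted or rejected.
Processing string "ccd":
  s0 --c--> s0
  s0 --c--> s0
  s0 --d--> s1
Final state: s1
Accept states: {s1}
Yes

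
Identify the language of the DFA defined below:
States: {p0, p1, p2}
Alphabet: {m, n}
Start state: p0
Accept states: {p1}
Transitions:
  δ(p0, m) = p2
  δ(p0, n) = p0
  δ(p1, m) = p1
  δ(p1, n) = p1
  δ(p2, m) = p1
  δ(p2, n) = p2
Testing a few strings:
  'n' → reject
  'mmn' → accept
  'mn' → reject
  'mm' → accept
State roles: p0=zero m's seen; p1=≥ two m's seen; p2=one m seen
All strings over {m,n} containing at least two m's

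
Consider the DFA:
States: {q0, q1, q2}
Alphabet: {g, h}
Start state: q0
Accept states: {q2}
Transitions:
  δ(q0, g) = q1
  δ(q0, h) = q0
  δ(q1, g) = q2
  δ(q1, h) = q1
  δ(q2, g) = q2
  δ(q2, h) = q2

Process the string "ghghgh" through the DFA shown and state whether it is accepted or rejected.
Processing string "ghghgh":
  q0 --g--> q1
  q1 --h--> q1
  q1 --g--> q2
  q2 --h--> q2
  q2 --g--> q2
  q2 --h--> q2
Final state: q2
Accept states: {q2}
Yes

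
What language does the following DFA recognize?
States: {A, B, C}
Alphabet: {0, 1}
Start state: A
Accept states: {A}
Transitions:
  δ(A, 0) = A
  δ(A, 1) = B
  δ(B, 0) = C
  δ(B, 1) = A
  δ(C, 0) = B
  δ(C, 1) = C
Testing a few strings:
  '0101' → reject
  '0010' → reject
  '0011' → accept
  '1001' → accept
State roles: A=value ≡ 0 (mod 3); B=value ≡ 1 (mod 3); C=value ≡ 2 (mod 3)
All binary strings representing a multiple of 3 (read in base 2; leading zeros allowed and ε counts as 0)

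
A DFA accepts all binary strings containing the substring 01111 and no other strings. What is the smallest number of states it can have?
By Myhill–Nerode, count the distinguishable equivalence classes: 6 classes — one per longest suffix of the input that is a prefix of '01111' (lengths 0 through 4), plus an absorbing 'already seen 01111' class.
6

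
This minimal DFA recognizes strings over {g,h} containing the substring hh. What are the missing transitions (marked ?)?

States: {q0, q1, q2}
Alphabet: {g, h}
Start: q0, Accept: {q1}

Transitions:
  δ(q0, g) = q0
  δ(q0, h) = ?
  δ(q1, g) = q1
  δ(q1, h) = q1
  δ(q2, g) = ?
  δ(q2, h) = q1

From the language and accept set, identify what each state tracks — q0: no progress toward hh; q1: substring hh seen; q2: one trailing h.
Each missing δ(q, a) is the state matching the new tracked value after reading a.
δ(q0, h) = q2; δ(q2, g) = q0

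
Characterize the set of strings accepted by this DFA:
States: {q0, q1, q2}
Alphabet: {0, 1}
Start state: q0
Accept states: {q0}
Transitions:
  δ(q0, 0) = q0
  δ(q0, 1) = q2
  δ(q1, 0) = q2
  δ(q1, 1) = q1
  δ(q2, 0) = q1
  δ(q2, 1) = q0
Testing a few strings:
  '10' → reject
  '00' → accept
  '010' → reject
  '01' → reject
State roles: q0=value ≡ 0 (mod 3); q1=value ≡ 2 (mod 3); q2=value ≡ 1 (mod 3)
All binary strings representing a multiple of 3 (read in base 2; leading zeros allowed and ε counts as 0)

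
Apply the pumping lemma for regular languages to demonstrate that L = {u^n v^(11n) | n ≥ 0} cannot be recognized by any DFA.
Assume L is regular with pumping length p. Idea: pumping the u-block breaks the 1:11 ratio.
Choose s = u^p v^(11p) (length 12p ≥ p). By the pumping lemma, s = xyz with |xy| ≤ p, |y| > 0, so y = u^k with k ≥ 1. Then xy²z = u^(p+k) v^(11p). For this to be in L we would need 11p = 11(p+k), i.e. 11k = 0, contradicting k ≥ 1. So xy²z ∉ L.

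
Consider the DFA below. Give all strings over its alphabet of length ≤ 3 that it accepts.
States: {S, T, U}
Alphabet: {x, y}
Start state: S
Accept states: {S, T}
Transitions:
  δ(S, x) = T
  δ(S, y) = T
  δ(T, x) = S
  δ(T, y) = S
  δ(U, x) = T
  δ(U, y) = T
ε, x, y, xx, xy, yx, yy, xxx, xxy, xyx, xyy, yxx, yxy, yyx, yyy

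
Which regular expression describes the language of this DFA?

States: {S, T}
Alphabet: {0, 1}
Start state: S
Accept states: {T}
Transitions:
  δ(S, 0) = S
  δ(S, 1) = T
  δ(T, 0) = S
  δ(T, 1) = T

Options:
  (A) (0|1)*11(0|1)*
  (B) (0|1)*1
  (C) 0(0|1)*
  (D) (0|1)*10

Check each option against the DFA on short strings; one disagreement eliminates an option:
  (A) (0|1)*11(0|1)*: on '1' the DFA goes S → T and accepts (T ∈ Accept), but the regex does not match it → eliminate
  (B) (0|1)*1: agrees with the DFA on every string of length ≤ 6
  (C) 0(0|1)*: on '0' the DFA goes S → S and rejects (S ∉ Accept), but the regex matches it → eliminate
  (D) (0|1)*10: on '1' the DFA goes S → T and accepts (T ∈ Accept), but the regex does not match it → eliminate
Only (B) is consistent with the DFA.
(B) (0|1)*1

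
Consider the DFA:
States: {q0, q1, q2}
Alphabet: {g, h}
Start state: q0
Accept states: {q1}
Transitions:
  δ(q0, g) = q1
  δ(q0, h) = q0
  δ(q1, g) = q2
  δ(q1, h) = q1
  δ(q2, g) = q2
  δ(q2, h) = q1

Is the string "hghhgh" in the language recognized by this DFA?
Processing string "hghhgh":
  q0 --h--> q0
  q0 --g--> q1
  q1 --h--> q1
  q1 --h--> q1
  q1 --g--> q2
  q2 --h--> q1
Final state: q1
Accept states: {q1}
Yes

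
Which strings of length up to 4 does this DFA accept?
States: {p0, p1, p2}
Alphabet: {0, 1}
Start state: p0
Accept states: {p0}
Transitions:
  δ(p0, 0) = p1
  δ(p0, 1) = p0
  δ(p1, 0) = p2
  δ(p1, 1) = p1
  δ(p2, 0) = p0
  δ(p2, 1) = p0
ε, 1, 11, 000, 001, 111, 0001, 0011, 0100, 0101, 1000, 1001, 1111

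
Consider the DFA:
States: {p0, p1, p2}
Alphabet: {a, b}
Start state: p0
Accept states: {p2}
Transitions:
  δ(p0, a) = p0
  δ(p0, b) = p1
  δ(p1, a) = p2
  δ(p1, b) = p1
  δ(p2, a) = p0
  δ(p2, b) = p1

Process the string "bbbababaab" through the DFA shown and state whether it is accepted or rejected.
Processing string "bbbababaab":
  p0 --b--> p1
  p1 --b--> p1
  p1 --b--> p1
  p1 --a--> p2
  p2 --b--> p1
  p1 --a--> p2
  p2 --b--> p1
  p1 --a--> p2
  p2 --a--> p0
  p0 --b--> p1
Final state: p1
Accept states: {p2}
No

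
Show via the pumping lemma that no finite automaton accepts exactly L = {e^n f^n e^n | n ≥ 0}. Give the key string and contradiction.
Assume L is regular with pumping length p. Idea: pumping the first e-block unbalances it against the other two.
Choose s = e^p f^p e^p ∈ L (|s| = 3p ≥ p). By the pumping lemma, s = xyz with |xy| ≤ p, |y| > 0, so y = e^k with k ≥ 1, inside the first e-block. Then xy²z = e^(p+k) f^p e^p. The first block has length p+k ≠ p, so the three block lengths are no longer equal and xy²z ∉ L.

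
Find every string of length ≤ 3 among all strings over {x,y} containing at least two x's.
xx, xxx, xxy, xyx, yxx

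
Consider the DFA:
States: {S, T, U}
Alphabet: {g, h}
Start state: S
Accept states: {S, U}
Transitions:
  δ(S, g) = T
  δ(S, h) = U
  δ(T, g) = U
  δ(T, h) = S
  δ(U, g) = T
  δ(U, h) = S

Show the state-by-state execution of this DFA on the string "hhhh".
read 'h': S → U
  read 'h': U → S
  read 'h': S → U
  read 'h': U → S
S -> U -> S -> U -> S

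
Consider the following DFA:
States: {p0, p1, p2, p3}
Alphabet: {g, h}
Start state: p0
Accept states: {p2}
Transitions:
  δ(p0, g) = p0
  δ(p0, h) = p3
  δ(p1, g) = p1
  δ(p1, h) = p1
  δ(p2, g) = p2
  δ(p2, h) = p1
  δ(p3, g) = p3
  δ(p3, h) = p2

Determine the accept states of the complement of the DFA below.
Complement accept states = All states \ Original accept states
= {p0, p1, p2, p3} \ {p2}
{p0, p1, p3}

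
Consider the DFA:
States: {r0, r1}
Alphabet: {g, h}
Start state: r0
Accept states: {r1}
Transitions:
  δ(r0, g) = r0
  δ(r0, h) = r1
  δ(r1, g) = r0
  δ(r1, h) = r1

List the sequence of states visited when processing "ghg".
read 'g': r0 → r0
  read 'h': r0 → r1
  read 'g': r1 → r0
r0 -> r0 -> r1 -> r0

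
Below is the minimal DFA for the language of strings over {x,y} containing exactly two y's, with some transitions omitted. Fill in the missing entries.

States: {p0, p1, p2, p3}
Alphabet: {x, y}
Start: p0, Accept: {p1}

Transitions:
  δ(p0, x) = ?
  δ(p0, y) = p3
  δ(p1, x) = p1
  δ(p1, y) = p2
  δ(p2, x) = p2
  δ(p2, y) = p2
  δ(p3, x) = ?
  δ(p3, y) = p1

From the language and accept set, identify what each state tracks — p0: zero y's; p1: two y's; p2: ≥ three y's (dead); p3: one y.
Each missing δ(q, a) is the state matching the new tracked value after reading a.
δ(p0, x) = p0; δ(p3, x) = p3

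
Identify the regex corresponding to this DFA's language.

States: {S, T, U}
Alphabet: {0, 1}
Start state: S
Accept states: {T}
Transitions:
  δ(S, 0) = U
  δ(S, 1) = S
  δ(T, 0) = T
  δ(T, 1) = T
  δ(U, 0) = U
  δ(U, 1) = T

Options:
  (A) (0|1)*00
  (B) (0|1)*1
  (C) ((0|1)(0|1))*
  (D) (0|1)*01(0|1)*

Check each option against the DFA on short strings; one disagreement eliminates an option:
  (A) (0|1)*00: on '00' the DFA goes S → U → U and rejects (U ∉ Accept), but the regex matches it → eliminate
  (B) (0|1)*1: on '1' the DFA goes S → S and rejects (S ∉ Accept), but the regex matches it → eliminate
  (C) ((0|1)(0|1))*: on ε the DFA stays in S and rejects (S ∉ Accept), but the regex matches it → eliminate
  (D) (0|1)*01(0|1)*: agrees with the DFA on every string of length ≤ 6
Only (D) is consistent with the DFA.
(D) (0|1)*01(0|1)*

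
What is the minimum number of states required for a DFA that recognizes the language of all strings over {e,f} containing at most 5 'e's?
By Myhill–Nerode, count the distinguishable equivalence classes: 7 classes — having seen 0, 1, …, 5, or >5 copies of 'e'; counts 0 through 5 are accepting and >5 is dead.
7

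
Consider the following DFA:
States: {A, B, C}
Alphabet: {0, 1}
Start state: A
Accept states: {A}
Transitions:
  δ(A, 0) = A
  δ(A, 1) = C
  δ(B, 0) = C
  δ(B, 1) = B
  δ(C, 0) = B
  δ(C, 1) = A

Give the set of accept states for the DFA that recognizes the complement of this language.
Complement accept states = All states \ Original accept states
= {A, B, C} \ {A}
{B, C}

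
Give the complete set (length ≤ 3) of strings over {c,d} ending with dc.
dc, cdc, ddc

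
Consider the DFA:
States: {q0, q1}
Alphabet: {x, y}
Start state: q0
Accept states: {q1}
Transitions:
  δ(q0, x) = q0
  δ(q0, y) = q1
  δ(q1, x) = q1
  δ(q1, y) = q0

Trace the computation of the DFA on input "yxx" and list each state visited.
read 'y': q0 → q1
  read 'x': q1 → q1
  read 'x': q1 → q1
q0 -> q1 -> q1 -> q1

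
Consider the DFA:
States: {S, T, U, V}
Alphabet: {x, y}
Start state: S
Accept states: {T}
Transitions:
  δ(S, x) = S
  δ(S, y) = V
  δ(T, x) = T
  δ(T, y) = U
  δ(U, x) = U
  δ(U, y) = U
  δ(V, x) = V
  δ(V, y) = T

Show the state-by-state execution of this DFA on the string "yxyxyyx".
read 'y': S → V
  read 'x': V → V
  read 'y': V → T
  read 'x': T → T
  read 'y': T → U
  read 'y': U → U
  read 'x': U → U
S -> V -> V -> T -> T -> U -> U -> U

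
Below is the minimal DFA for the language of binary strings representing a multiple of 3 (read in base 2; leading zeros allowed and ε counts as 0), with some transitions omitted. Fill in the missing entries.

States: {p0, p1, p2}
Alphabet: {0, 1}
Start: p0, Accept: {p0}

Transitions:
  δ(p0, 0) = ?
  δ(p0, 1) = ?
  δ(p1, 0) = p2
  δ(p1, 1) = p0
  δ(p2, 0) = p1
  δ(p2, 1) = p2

From the language and accept set, identify what each state tracks — p0: value ≡ 0 (mod 3); p1: value ≡ 1 (mod 3); p2: value ≡ 2 (mod 3).
Each missing δ(q, a) is the state matching the new tracked value after reading a.
δ(p0, 0) = p0; δ(p0, 1) = p1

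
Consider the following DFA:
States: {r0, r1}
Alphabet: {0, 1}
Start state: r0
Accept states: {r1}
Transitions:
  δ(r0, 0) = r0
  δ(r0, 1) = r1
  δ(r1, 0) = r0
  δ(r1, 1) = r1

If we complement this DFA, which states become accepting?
Complement accept states = All states \ Original accept states
= {r0, r1} \ {r1}
{r0}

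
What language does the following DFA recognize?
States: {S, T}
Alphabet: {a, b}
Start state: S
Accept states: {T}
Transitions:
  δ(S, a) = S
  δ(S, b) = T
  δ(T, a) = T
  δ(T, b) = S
Testing a few strings:
  'baa' → accept
  'a' → reject
  'bb' → reject
  'aa' → reject
State roles: S=even number of b's so far; T=odd number of b's so far
All strings over {a,b} with an odd number of b's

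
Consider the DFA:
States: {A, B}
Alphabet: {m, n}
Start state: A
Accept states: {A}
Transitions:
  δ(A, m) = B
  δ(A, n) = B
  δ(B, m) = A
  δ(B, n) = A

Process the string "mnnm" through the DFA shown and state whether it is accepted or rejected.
Processing string "mnnm":
  A --m--> B
  B --n--> A
  A --n--> B
  B --m--> A
Final state: A
Accept states: {A}
Yes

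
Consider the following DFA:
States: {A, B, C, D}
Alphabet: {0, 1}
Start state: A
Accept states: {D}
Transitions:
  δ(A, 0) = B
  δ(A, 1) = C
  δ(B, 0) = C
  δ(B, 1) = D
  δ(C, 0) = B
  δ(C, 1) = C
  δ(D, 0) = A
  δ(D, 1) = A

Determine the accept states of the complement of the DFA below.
Complement accept states = All states \ Original accept states
= {A, B, C, D} \ {D}
{A, B, C}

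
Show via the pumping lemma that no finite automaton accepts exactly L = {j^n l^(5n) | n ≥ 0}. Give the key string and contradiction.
Assume L is regular with pumping length p. Idea: pumping the j-block breaks the 1:5 ratio.
Choose s = j^p l^(5p) (length 6p ≥ p). By the pumping lemma, s = xyz with |xy| ≤ p, |y| > 0, so y = j^k with k ≥ 1. Then xy²z = j^(p+k) l^(5p). For this to be in L we would need 5p = 5(p+k), i.e. 5k = 0, contradicting k ≥ 1. So xy²z ∉ L.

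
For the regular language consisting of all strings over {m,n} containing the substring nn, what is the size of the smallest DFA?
By Myhill–Nerode, count the distinguishable equivalence classes: 3 classes — one per longest suffix of the input that is a prefix of 'nn' (lengths 0 through 1), plus an absorbing 'already seen nn' class.
3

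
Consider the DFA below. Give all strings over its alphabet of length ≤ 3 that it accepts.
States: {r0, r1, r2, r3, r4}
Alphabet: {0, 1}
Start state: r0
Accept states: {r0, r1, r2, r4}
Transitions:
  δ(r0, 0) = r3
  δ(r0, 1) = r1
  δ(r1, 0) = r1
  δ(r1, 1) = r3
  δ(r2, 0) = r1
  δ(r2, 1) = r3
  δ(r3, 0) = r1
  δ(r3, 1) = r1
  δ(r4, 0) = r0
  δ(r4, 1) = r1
ε, 1, 00, 01, 10, 000, 010, 100, 110, 111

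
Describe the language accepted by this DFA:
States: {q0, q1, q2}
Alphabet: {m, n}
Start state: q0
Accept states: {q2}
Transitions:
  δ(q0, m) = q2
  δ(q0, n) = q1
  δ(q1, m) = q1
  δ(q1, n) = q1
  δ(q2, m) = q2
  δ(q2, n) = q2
Testing a few strings:
  'mnm' → accept
  'm' → accept
  'n' → reject
  'mmm' → accept
State roles: q0=no input read; q1=started with n (dead); q2=started with m
All strings over {m,n} starting with m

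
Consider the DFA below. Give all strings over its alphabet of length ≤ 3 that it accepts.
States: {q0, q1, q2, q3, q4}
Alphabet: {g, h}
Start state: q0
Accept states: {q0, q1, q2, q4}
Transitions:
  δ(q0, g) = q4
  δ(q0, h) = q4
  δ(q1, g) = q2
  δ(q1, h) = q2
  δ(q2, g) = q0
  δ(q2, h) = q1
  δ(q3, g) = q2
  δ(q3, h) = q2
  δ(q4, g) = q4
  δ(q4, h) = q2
ε, g, h, gg, gh, hg, hh, ggg, ggh, ghg, ghh, hgg, hgh, hhg, hhh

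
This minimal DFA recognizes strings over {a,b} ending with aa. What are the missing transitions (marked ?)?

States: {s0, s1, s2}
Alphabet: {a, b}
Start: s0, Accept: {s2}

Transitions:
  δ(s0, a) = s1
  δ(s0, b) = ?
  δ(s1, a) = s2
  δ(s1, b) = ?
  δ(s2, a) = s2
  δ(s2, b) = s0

From the language and accept set, identify what each state tracks — s0: last symbol not a; s1: one trailing a; s2: two trailing a's.
Each missing δ(q, a) is the state matching the new tracked value after reading a.
δ(s0, b) = s0; δ(s1, b) = s0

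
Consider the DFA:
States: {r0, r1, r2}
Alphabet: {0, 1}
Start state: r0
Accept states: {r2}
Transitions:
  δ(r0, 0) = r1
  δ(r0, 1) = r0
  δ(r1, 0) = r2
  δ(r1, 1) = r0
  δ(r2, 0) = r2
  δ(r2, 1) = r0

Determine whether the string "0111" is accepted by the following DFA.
Processing string "0111":
  r0 --0--> r1
  r1 --1--> r0
  r0 --1--> r0
  r0 --1--> r0
Final state: r0
Accept states: {r2}
No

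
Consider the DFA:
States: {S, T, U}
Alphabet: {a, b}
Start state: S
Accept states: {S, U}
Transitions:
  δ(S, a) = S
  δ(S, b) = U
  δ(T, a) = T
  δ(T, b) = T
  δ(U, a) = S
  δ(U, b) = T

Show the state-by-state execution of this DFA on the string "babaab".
read 'b': S → U
  read 'a': U → S
  read 'b': S → U
  read 'a': U → S
  read 'a': S → S
  read 'b': S → U
S -> U -> S -> U -> S -> S -> U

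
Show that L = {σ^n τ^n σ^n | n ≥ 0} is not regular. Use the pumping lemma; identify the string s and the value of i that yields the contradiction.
Assume L is regular with pumping length p. Idea: pumping the first σ-block unbalances it against the other two.
Choose s = σ^p τ^p σ^p ∈ L (|s| = 3p ≥ p). By the pumping lemma, s = xyz with |xy| ≤ p, |y| > 0, so y = σ^k with k ≥ 1, inside the first σ-block. Then xy²z = σ^(p+k) τ^p σ^p. The first block has length p+k ≠ p, so the three block lengths are no longer equal and xy²z ∉ L.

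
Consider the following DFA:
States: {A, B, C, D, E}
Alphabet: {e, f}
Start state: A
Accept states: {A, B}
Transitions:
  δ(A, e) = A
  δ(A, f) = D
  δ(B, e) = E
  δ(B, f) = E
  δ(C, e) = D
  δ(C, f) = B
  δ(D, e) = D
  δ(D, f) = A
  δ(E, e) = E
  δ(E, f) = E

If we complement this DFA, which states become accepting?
Complement accept states = All states \ Original accept states
= {A, B, C, D, E} \ {A, B}
{C, D, E}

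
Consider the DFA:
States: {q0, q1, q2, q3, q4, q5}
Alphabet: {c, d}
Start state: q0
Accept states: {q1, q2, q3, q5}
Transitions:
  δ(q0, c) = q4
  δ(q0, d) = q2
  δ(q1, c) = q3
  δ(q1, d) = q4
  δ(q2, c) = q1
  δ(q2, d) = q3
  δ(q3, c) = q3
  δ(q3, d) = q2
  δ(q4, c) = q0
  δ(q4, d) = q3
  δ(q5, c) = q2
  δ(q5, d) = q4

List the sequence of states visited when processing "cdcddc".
read 'c': q0 → q4
  read 'd': q4 → q3
  read 'c': q3 → q3
  read 'd': q3 → q2
  read 'd': q2 → q3
  read 'c': q3 → q3
q0 -> q4 -> q3 -> q3 -> q2 -> q3 -> q3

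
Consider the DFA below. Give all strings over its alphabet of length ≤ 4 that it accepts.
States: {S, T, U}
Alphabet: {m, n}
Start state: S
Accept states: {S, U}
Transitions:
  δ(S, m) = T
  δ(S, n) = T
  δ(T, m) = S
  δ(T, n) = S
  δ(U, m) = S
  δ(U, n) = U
ε, mm, mn, nm, nn, mmmm, mmmn, mmnm, mmnn, mnmm, mnmn, mnnm, mnnn, nmmm, nmmn, nmnm, nmnn, nnmm, nnmn, nnnm, nnnn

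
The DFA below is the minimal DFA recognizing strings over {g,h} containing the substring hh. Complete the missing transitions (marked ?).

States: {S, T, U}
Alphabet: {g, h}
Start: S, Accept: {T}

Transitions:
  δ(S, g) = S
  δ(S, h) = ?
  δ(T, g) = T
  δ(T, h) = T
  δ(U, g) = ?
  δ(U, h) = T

From the language and accept set, identify what each state tracks — S: no progress toward hh; T: substring hh seen; U: one trailing h.
Each missing δ(q, a) is the state matching the new tracked value after reading a.
δ(S, h) = U; δ(U, g) = S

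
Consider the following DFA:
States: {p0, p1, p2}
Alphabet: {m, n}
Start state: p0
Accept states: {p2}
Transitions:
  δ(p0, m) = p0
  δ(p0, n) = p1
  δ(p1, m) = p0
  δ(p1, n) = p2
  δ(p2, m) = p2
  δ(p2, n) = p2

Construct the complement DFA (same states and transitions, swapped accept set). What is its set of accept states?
Complement accept states = All states \ Original accept states
= {p0, p1, p2} \ {p2}
{p0, p1}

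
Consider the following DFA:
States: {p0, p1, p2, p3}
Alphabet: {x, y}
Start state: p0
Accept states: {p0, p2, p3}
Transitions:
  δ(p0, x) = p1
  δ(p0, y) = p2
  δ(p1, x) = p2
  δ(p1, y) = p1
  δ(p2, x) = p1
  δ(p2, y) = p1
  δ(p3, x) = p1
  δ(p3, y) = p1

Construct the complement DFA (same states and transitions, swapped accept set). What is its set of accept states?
Complement accept states = All states \ Original accept states
= {p0, p1, p2, p3} \ {p0, p2, p3}
{p1}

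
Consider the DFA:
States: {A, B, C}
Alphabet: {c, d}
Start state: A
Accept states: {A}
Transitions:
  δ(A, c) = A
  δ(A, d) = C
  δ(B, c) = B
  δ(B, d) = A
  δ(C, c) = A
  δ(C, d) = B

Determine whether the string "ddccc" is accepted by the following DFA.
Processing string "ddccc":
  A --d--> C
  C --d--> B
  B --c--> B
  B --c--> B
  B --c--> B
Final state: B
Accept states: {A}
No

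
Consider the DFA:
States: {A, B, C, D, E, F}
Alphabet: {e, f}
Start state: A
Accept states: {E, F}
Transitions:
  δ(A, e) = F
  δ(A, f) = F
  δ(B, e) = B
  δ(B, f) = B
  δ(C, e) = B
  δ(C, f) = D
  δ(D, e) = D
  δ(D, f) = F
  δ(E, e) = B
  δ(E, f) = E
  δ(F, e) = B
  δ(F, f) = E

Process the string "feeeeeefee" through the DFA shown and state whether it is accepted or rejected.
Processing string "feeeeeefee":
  A --f--> F
  F --e--> B
  B --e--> B
  B --e--> B
  B --e--> B
  B --e--> B
  B --e--> B
  B --f--> B
  B --e--> B
  B --e--> B
Final state: B
Accept states: {E, F}
No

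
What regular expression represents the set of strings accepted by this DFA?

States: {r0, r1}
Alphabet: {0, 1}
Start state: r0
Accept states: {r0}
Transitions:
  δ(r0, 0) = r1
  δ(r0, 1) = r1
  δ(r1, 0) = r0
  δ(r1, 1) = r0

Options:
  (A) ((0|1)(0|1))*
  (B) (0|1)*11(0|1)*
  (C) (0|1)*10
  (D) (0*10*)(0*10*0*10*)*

Check each option against the DFA on short strings; one disagreement eliminates an option:
  (A) ((0|1)(0|1))*: agrees with the DFA on every string of length ≤ 6
  (B) (0|1)*11(0|1)*: on ε the DFA stays in r0 and accepts (r0 ∈ Accept), but the regex does not match it → eliminate
  (C) (0|1)*10: on ε the DFA stays in r0 and accepts (r0 ∈ Accept), but the regex does not match it → eliminate
  (D) (0*10*)(0*10*0*10*)*: on ε the DFA stays in r0 and accepts (r0 ∈ Accept), but the regex does not match it → eliminate
Only (A) is consistent with the DFA.
(A) ((0|1)(0|1))*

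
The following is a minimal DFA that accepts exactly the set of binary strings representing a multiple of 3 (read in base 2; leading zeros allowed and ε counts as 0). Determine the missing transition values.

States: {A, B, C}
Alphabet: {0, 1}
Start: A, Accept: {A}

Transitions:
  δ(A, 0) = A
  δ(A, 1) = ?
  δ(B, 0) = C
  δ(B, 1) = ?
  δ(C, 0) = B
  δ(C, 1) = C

From the language and accept set, identify what each state tracks — A: value ≡ 0 (mod 3); B: value ≡ 1 (mod 3); C: value ≡ 2 (mod 3).
Each missing δ(q, a) is the state matching the new tracked value after reading a.
δ(A, 1) = B; δ(B, 1) = A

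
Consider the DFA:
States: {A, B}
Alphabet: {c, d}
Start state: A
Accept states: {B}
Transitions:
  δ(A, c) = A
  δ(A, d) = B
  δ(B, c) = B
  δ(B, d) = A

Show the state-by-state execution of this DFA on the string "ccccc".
read 'c': A → A
  read 'c': A → A
  read 'c': A → A
  read 'c': A → A
  read 'c': A → A
A -> A -> A -> A -> A -> A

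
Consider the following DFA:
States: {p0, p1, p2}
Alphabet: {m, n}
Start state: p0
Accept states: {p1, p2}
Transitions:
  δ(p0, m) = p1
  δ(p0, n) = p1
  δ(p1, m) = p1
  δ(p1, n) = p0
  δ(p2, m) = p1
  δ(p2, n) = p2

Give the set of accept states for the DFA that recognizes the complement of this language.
Complement accept states = All states \ Original accept states
= {p0, p1, p2} \ {p1, p2}
{p0}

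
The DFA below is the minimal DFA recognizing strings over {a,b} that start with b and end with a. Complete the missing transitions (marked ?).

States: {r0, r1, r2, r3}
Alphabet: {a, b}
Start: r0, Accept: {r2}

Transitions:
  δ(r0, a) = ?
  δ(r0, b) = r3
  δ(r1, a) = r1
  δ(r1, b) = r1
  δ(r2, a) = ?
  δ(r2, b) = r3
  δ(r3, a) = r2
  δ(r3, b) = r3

From the language and accept set, identify what each state tracks — r0: no input read; r1: started with a (dead); r2: started with b, last symbol a; r3: started with b, last symbol b.
Each missing δ(q, a) is the state matching the new tracked value after reading a.
δ(r0, a) = r1; δ(r2, a) = r2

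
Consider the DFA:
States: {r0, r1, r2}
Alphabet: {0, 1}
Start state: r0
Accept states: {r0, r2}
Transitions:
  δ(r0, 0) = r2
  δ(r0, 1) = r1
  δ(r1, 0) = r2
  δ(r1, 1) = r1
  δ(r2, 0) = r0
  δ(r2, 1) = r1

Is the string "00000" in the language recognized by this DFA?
Processing string "00000":
  r0 --0--> r2
  r2 --0--> r0
  r0 --0--> r2
  r2 --0--> r0
  r0 --0--> r2
Final state: r2
Accept states: {r0, r2}
Yes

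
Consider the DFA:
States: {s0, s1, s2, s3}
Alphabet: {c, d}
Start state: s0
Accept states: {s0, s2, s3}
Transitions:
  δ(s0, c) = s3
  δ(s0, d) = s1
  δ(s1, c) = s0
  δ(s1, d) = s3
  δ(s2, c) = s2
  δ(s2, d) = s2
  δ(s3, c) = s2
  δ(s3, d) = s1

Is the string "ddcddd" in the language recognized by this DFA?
Processing string "ddcddd":
  s0 --d--> s1
  s1 --d--> s3
  s3 --c--> s2
  s2 --d--> s2
  s2 --d--> s2
  s2 --d--> s2
Final state: s2
Accept states: {s0, s2, s3}
Yes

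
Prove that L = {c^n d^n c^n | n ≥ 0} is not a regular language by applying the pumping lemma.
Assume L is regular with pumping length p. Idea: pumping the first c-block unbalances it against the other two.
Choose s = c^p d^p c^p ∈ L (|s| = 3p ≥ p). By the pumping lemma, s = xyz with |xy| ≤ p, |y| > 0, so y = c^k with k ≥ 1, inside the first c-block. Then xy²z = c^(p+k) d^p c^p. The first block has length p+k ≠ p, so the three block lengths are no longer equal and xy²z ∉ L.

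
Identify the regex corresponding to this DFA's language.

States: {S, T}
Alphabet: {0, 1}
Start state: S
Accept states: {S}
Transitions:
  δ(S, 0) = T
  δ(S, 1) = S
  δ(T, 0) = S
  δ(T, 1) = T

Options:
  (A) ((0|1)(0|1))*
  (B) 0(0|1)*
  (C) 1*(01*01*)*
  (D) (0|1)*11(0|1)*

Check each option against the DFA on short strings; one disagreement eliminates an option:
  (A) ((0|1)(0|1))*: on '1' the DFA goes S → S and accepts (S ∈ Accept), but the regex does not match it → eliminate
  (B) 0(0|1)*: on ε the DFA stays in S and accepts (S ∈ Accept), but the regex does not match it → eliminate
  (C) 1*(01*01*)*: agrees with the DFA on every string of length ≤ 6
  (D) (0|1)*11(0|1)*: on ε the DFA stays in S and accepts (S ∈ Accept), but the regex does not match it → eliminate
Only (C) is consistent with the DFA.
(C) 1*(01*01*)*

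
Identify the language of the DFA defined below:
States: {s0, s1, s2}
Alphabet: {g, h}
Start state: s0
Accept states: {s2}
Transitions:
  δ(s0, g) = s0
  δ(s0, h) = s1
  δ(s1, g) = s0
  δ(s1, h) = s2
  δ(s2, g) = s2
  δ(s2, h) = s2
Testing a few strings:
  'g' → reject
  'gh' → reject
  'ghg' → reject
  'ggh' → reject
State roles: s0=no progress toward hh; s1=one trailing h; s2=substring hh seen
All strings over {g,h} containing the substring hh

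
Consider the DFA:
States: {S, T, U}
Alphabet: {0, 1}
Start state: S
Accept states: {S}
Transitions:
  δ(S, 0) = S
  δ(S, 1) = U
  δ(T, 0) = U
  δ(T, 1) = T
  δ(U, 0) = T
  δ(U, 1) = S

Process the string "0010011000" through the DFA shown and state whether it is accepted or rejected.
Processing string "0010011000":
  S --0--> S
  S --0--> S
  S --1--> U
  U --0--> T
  T --0--> U
  U --1--> S
  S --1--> U
  U --0--> T
  T --0--> U
  U --0--> T
Final state: T
Accept states: {S}
No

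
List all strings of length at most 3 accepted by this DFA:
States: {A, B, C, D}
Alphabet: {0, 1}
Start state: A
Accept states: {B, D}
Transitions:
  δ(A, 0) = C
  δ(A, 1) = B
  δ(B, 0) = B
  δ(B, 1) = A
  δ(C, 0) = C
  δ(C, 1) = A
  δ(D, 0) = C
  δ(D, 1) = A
1, 10, 011, 100, 111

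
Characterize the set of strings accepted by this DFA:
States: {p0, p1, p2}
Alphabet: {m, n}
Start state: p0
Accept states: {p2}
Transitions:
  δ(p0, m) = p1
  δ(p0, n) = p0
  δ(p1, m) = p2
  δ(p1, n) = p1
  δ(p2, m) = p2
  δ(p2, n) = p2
Testing a few strings:
  'nnm' → reject
  'nn' → reject
  'mn' → reject
  'nmn' → reject
State roles: p0=zero m's seen; p1=one m seen; p2=≥ two m's seen
All strings over {m,n} containing at least two m's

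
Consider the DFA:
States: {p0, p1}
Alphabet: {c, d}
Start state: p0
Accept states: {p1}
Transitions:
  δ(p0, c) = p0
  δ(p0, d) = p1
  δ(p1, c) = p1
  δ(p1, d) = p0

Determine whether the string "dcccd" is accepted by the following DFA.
Processing string "dcccd":
  p0 --d--> p1
  p1 --c--> p1
  p1 --c--> p1
  p1 --c--> p1
  p1 --d--> p0
Final state: p0
Accept states: {p1}
No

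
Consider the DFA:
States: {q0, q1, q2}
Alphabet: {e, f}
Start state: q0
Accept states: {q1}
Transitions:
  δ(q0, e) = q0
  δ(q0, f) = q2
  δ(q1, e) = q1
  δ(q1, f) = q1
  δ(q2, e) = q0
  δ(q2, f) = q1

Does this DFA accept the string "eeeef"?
Processing string "eeeef":
  q0 --e--> q0
  q0 --e--> q0
  q0 --e--> q0
  q0 --e--> q0
  q0 --f--> q2
Final state: q2
Accept states: {q1}
No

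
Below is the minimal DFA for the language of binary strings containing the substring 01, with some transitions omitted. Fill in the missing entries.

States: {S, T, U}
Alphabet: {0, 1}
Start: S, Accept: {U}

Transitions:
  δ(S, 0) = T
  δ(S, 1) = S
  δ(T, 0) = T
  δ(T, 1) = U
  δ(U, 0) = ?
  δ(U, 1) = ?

From the language and accept set, identify what each state tracks — S: no 0 seen yet; T: seen a 0, waiting for 1; U: substring 01 seen.
Each missing δ(q, a) is the state matching the new tracked value after reading a.
δ(U, 0) = U; δ(U, 1) = U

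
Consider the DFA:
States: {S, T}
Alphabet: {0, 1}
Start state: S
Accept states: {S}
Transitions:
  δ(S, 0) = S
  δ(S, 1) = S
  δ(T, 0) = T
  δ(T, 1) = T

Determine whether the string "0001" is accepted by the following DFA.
Processing string "0001":
  S --0--> S
  S --0--> S
  S --0--> S
  S --1--> S
Final state: S
Accept states: {S}
Yes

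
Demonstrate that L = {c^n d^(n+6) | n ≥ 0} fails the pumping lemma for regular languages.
Assume L is regular with pumping length p. Idea: pumping the c-block breaks the fixed offset of 6.
Choose s = c^p d^(p+6) ∈ L. By the pumping lemma, s = xyz with |xy| ≤ p, |y| > 0, so y = c^k with k ≥ 1. Then xy²z = c^(p+k) d^(p+6). For this to be in L we would need p+6 = (p+k)+6, i.e. k = 0, contradicting k ≥ 1. So xy²z ∉ L.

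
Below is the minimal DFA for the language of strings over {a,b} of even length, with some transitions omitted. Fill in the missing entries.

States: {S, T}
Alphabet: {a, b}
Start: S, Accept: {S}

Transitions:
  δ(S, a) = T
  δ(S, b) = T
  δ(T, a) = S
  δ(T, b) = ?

From the language and accept set, identify what each state tracks — S: even length so far; T: odd length so far.
Each missing δ(q, a) is the state matching the new tracked value after reading a.
δ(T, b) = S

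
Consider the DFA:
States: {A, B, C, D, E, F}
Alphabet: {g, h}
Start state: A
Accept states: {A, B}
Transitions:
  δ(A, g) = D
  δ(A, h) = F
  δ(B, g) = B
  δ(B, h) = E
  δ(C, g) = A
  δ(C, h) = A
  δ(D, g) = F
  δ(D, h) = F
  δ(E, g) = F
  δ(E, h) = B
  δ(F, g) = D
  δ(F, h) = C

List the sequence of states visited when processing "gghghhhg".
read 'g': A → D
  read 'g': D → F
  read 'h': F → C
  read 'g': C → A
  read 'h': A → F
  read 'h': F → C
  read 'h': C → A
  read 'g': A → D
A -> D -> F -> C -> A -> F -> C -> A -> D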